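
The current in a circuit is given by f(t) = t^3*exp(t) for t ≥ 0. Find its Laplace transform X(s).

L{t^3} = 3!/s^4 = 6/s^4.
By the first shifting theorem, multiplying by e^(t) replaces s with s - 1.

X(s) = 6/(s - 1)^4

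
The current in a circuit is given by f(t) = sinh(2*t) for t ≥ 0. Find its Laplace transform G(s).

G(s) = 2/(s^2 - 4)

L{sinh(2t)} = 2/(s^2 - 4).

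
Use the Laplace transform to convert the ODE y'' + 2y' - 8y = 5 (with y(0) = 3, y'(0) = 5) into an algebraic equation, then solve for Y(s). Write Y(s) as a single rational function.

Y(s) = (3*s^2 + 11*s + 5)/(s^3 + 2*s^2 - 8*s)

Transform both sides with L{·}.
With L{y''} = s^2 Y - s·y(0) - y'(0) and L{y'} = sY - y(0), with y(0) = 3, y'(0) = 5: the LHS transforms to (s^2 + 2*s - 8)Y - (3*s + 11).
The right side is L{5} = 5/s.
So (s^2 + 2*s - 8)Y = 5/s + (3*s + 11).
Divide through and combine into a single rational function.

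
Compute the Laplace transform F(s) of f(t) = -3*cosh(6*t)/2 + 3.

The transform is linear, so treat each term independently.
(-3/2)·[L{cosh(6t)} = s/(s^2 - 36)]; L{3} = 3/s.

F(s) = -3*s/(2*(s^2 - 36)) + 3/s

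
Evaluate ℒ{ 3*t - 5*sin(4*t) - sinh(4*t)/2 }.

The transform is linear, so treat each term independently.
(-1/2)·[L{sinh(4t)} = 4/(s^2 - 16)]; (3)·[L{t} = 1!/s^2 = 1/s^2]; (-5)·[L{sin(4t)} = 4/(s^2 + 16)].

-20/(s^2 + 16) - 2/(s^2 - 16) + 3/s^2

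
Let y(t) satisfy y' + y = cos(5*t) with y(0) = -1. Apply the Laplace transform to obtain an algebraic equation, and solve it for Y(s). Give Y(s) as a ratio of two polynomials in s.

Y(s) = (-s^2 + s - 25)/(s^3 + s^2 + 25*s + 25)

Take the Laplace transform of both sides.
Using L{y'} = sY - y(0) = sY - (-1), the left side becomes (s + 1)Y - (-1).
The right side is L{cos(5*t)} = s/(s^2 + 25).
So (s + 1)Y = s/(s^2 + 25) + (-1).
Isolate Y and clear denominators.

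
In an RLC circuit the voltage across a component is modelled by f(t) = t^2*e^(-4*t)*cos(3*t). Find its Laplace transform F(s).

L{cos(3t)} = s/(s^2 + 9).
Multiplying by e^(-4t) shifts s → s + 4, so L{e^(-4*t)*cos(3*t)} = (s + 4)/((s + 4)^2 + 9).
Then apply L{t^2·g(t)} = (-1)^2 d^2/ds^2[G(s)] with G(s) = (s + 4)/((s + 4)^2 + 9):
differentiating 2 times and applying the sign gives 2*(s + 4)*(s^2 + 8*s - 11)/(s^2 + 8*s + 25)^3.

F(s) = 2*(s + 4)*(s^2 + 8*s - 11)/(s^2 + 8*s + 25)^3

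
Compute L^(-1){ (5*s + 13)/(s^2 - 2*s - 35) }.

Factor the denominator: s^2 - 2*s - 35 = (s - 7)*(s + 5).
Partial fraction decomposition gives [1/(s + 5)] + [4/(s - 7)].
Invert each term: 1/(s + 5) ↔ e^(-5t); 4/(s - 7) ↔ 4e^(7t).

4*exp(7*t) + exp(-5*t)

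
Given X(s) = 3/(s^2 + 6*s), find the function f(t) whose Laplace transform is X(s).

f(t) = exp(-3*t)*sinh(3*t)

Rewrite the denominator: s^2 + 6*s = (s + 3)^2 - 9.
The form in (s + 3) signals a first-shifting-theorem factor e^(-3t).
Since L{sinh(3t)} = 3/(s^2 - 9), the inverse is e^(-3*t)*sinh(3*t).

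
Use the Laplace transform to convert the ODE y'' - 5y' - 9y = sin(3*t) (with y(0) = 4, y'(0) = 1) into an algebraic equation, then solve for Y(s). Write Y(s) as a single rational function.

Y(s) = (4*s^3 - 19*s^2 + 36*s - 168)/(s^4 - 5*s^3 - 45*s - 81)

Transform both sides with L{·}.
The derivative rules (L{y''} = s^2 Y - s·y(0) - y'(0) and L{y'} = sY - y(0), with y(0) = 4, y'(0) = 1) turn the left side into (s^2 - 5*s - 9)Y - (4*s - 19).
The right side is L{sin(3*t)} = 3/(s^2 + 9).
So (s^2 - 5*s - 9)Y = 3/(s^2 + 9) + (4*s - 19).
Isolate Y and clear denominators.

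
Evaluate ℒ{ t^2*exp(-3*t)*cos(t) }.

2*(s + 3)*(s^2 + 6*s + 6)/(s^2 + 6*s + 10)^3

L{cos(t)} = s/(s^2 + 1).
Multiplying by e^(-3t) shifts s → s + 3, so L{exp(-3*t)*cos(t)} = (s + 3)/((s + 3)^2 + 1).
Then apply L{t^2·g(t)} = (-1)^2 d^2/ds^2[H(s)] with H(s) = (s + 3)/((s + 3)^2 + 1):
differentiating 2 times and applying the sign gives 2*(s + 3)*(s^2 + 6*s + 6)/(s^2 + 6*s + 10)^3.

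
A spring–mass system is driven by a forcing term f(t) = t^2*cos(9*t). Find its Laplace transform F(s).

F(s) = 2*s*(s^2 - 243)/(s^2 + 81)^3

L{cos(9t)} = s/(s^2 + 81).
Then apply L{t^2·g(t)} = (-1)^2 d^2/ds^2[G(s)] with G(s) = s/(s^2 + 81):
differentiating 2 times and applying the sign gives 2*s*(s^2 - 243)/(s^2 + 81)^3.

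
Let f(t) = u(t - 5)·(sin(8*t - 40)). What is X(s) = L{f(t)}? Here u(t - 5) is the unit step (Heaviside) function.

X(s) = 8*exp(-5*s)/(s^2 + 64)

By the second shifting theorem, L{u(t - c)·g(t - c)} = e^(-cs)·G(s) with c = 5 and G(s) = L{g(t)}.
L{sin(8t)} = 8/(s^2 + 64).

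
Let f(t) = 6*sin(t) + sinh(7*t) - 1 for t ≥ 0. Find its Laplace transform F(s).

The transform is linear, so treat each term independently.
L{sinh(7t)} = 7/(s^2 - 49); (6)·[L{sin(t)} = 1/(s^2 + 1)]; L{-1} = -1/s.

F(s) = 6/(s^2 + 1) + 7/(s^2 - 49) - 1/s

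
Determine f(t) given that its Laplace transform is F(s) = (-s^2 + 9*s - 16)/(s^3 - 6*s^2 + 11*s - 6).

Factor the denominator: s^3 - 6*s^2 + 11*s - 6 = (s - 3)*(s - 2)*(s - 1).
Partial fraction decomposition gives [1/(s - 3)] + [2/(s - 2)] + [-4/(s - 1)].
Invert each term: 1/(s - 3) ↔ e^(3t); 2/(s - 2) ↔ 2e^(2t); -4/(s - 1) ↔ -4e^(t).

f(t) = exp(3*t) + 2*exp(2*t) - 4*exp(t)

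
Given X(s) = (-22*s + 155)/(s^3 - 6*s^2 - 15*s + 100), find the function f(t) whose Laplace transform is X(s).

Factor the denominator: s^3 - 6*s^2 - 15*s + 100 = (s - 5)^2*(s + 4).
Partial fraction decomposition gives [-3/(s - 5)] + [5/(s - 5)^2] + [3/(s + 4)].
Invert each term: -3/(s - 5) ↔ -3e^(5t); 5/(s - 5)^2 ↔ 5t·e^(5t); 3/(s + 4) ↔ 3e^(-4t).

f(t) = 5*t*exp(5*t) - 3*exp(5*t) + 3*exp(-4*t)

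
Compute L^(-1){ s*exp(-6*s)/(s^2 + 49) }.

The factor e^(-6s) signals a time shift by c = 6 (second shifting theorem).
L{cos(7t)} = s/(s^2 + 49), so L^-1{s/(s^2 + 49)} = cos(7*t).
Hence the inverse is u(t - 6) times that function evaluated at t - 6.

Heaviside(t - 6)*(cos(7*t - 42))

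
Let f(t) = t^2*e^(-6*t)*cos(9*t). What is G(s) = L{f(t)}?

G(s) = 2*(s + 6)*(s^2 + 12*s - 207)/(s^2 + 12*s + 117)^3

L{cos(9t)} = s/(s^2 + 81).
Multiplying by e^(-6t) shifts s → s + 6, so L{e^(-6*t)*cos(9*t)} = (s + 6)/((s + 6)^2 + 81).
Then apply L{t^2·g(t)} = (-1)^2 d^2/ds^2[H(s)] with H(s) = (s + 6)/((s + 6)^2 + 81):
differentiating 2 times and applying the sign gives 2*(s + 6)*(s^2 + 12*s - 207)/(s^2 + 12*s + 117)^3.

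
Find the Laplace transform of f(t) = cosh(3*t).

L{cosh(3t)} = s/(s^2 - 9).

s/(s^2 - 9)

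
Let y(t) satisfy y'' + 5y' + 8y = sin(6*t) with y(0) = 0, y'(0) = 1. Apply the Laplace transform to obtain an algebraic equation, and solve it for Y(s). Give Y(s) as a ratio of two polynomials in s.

Y(s) = (s^2 + 42)/(s^4 + 5*s^3 + 44*s^2 + 180*s + 288)

Transform both sides with L{·}.
The derivative rules (L{y''} = s^2 Y - s·y(0) - y'(0) and L{y'} = sY - y(0), with y(0) = 0, y'(0) = 1) turn the left side into (s^2 + 5*s + 8)Y - (1).
The right side is L{sin(6*t)} = 6/(s^2 + 36).
So (s^2 + 5*s + 8)Y = 6/(s^2 + 36) + (1).
Isolate Y and clear denominators.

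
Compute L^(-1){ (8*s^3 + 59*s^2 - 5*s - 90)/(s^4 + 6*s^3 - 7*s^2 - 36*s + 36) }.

Factor the denominator: s^4 + 6*s^3 - 7*s^2 - 36*s + 36 = (s - 2)*(s - 1)*(s + 3)*(s + 6).
Partial fraction decomposition gives [5/(s - 2)] + [-2/(s + 6)] + [1/(s - 1)] + [4/(s + 3)].
Invert each term: 5/(s - 2) ↔ 5e^(2t); -2/(s + 6) ↔ -2e^(-6t); 1/(s - 1) ↔ e^(t); 4/(s + 3) ↔ 4e^(-3t).

5*exp(2*t) + exp(t) + 4*exp(-3*t) - 2*exp(-6*t)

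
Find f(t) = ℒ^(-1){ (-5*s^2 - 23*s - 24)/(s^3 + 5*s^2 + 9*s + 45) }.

Factor the denominator: s^3 + 5*s^2 + 9*s + 45 = (s + 5)*(s^2 + 9).
Partial fraction decomposition gives [-1/(s + 5)] + [-4*s/(s^2 + 9)] + [-3/(s^2 + 9)].
Invert each term: -1/(s + 5) ↔ -e^(-5t); -4·s/(s^2 + 9) ↔ -4cos(3t); -1·3/(s^2 + 9) ↔ -sin(3t).

f(t) = -sin(3*t) - 4*cos(3*t) - exp(-5*t)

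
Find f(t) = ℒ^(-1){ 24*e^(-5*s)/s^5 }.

The factor e^(-5s) signals a time shift by c = 5 (second shifting theorem).
L{t^4} = 4!/s^5 = 24/s^5, so L^-1{24/s^5} = t^4.
Hence the inverse is u(t - 5) times that function evaluated at t - 5.

f(t) = Heaviside(t - 5)*((t - 5)^4)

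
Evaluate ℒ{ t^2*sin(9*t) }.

L{sin(9t)} = 9/(s^2 + 81).
Then apply L{t^2·g(t)} = (-1)^2 d^2/ds^2[H(s)] with H(s) = 9/(s^2 + 81):
differentiating 2 times and applying the sign gives 54*(s^2 - 27)/(s^2 + 81)^3.

54*(s^2 - 27)/(s^2 + 81)^3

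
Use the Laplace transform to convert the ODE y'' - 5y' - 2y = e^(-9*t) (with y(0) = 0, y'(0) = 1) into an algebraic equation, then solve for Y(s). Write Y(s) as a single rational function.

Y(s) = (s + 10)/(s^3 + 4*s^2 - 47*s - 18)

Laplace-transform each side.
The derivative rules (L{y''} = s^2 Y - s·y(0) - y'(0) and L{y'} = sY - y(0), with y(0) = 0, y'(0) = 1) turn the left side into (s^2 - 5*s - 2)Y - (1).
The right side is L{e^(-9*t)} = 1/(s + 9).
So (s^2 - 5*s - 2)Y = 1/(s + 9) + (1).
Isolate Y and clear denominators.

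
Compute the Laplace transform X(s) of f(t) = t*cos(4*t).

L{cos(4t)} = s/(s^2 + 16).
Then apply L{t·g(t)} = -d/ds[G(s)] with G(s) = s/(s^2 + 16):
differentiating 1 time and applying the sign gives (s - 4)*(s + 4)/(s^2 + 16)^2.

X(s) = (s - 4)*(s + 4)/(s^2 + 16)^2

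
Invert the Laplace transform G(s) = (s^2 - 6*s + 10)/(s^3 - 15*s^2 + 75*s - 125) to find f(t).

Factor the denominator: s^3 - 15*s^2 + 75*s - 125 = (s - 5)^3.
Partial fraction decomposition gives [1/(s - 5)] + [4/(s - 5)^2] + [5/(s - 5)^3].
Invert each term: 1/(s - 5) ↔ e^(5t); 4/(s - 5)^2 ↔ 4t·e^(5t); 5/(s - 5)^3 ↔ (5/2)t^2·e^(5t).

f(t) = 5*t^2*exp(5*t)/2 + 4*t*exp(5*t) + exp(5*t)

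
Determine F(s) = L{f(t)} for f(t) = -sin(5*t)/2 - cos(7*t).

F(s) = -s/(s^2 + 49) - 5/(2*(s^2 + 25))

The transform is linear, so treat each term independently.
(-1/2)·[L{sin(5t)} = 5/(s^2 + 25)]; (-1)·[L{cos(7t)} = s/(s^2 + 49)].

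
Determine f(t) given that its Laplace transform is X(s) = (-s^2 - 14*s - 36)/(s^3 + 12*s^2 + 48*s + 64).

f(t) = 2*t^2*exp(-4*t) - 6*t*exp(-4*t) - exp(-4*t)

Factor the denominator: s^3 + 12*s^2 + 48*s + 64 = (s + 4)^3.
Partial fraction decomposition gives [-1/(s + 4)] + [-6/(s + 4)^2] + [4/(s + 4)^3].
Invert each term: -1/(s + 4) ↔ -e^(-4t); -6/(s + 4)^2 ↔ -6t·e^(-4t); 4/(s + 4)^3 ↔ (2)t^2·e^(-4t).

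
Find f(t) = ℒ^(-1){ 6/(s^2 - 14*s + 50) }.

Rewrite the denominator: s^2 - 14*s + 50 = (s - 7)^2 + 1.
The form in (s - 7) signals a first-shifting-theorem factor e^(7t).
Since L{sin(t)} = 1/(s^2 + 1), the inverse is exp(7*t)*sin(t), scaled by 6.

f(t) = 6*exp(7*t)*sin(t)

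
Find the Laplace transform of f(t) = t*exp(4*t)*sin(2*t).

L{sin(2t)} = 2/(s^2 + 4).
Multiplying by e^(4t) shifts s → s - 4, so L{exp(4*t)*sin(2*t)} = 2/((s - 4)^2 + 4).
Then apply L{t·g(t)} = -d/ds[H(s)] with H(s) = 2/((s - 4)^2 + 4):
differentiating 1 time and applying the sign gives 4*(s - 4)/(s^2 - 8*s + 20)^2.

4*(s - 4)/(s^2 - 8*s + 20)^2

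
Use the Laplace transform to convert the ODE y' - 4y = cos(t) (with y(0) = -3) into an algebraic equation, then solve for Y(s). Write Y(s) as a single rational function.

Apply the Laplace transform to the equation.
The derivative rules (L{y'} = sY - y(0) = sY - (-3)) turn the left side into (s - 4)Y - (-3).
The right side is L{cos(t)} = s/(s^2 + 1).
So (s - 4)Y = s/(s^2 + 1) + (-3).
Solve for Y(s) and write it as one ratio of polynomials.

Y(s) = (-3*s^2 + s - 3)/(s^3 - 4*s^2 + s - 4)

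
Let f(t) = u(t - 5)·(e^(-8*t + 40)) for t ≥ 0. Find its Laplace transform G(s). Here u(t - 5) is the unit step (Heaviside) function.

G(s) = exp(-5*s)/(s + 8)

By the second shifting theorem, L{u(t - c)·g(t - c)} = e^(-cs)·H(s) with c = 5 and H(s) = L{g(t)}.
L{e^(-8t)} = 1/(s + 8).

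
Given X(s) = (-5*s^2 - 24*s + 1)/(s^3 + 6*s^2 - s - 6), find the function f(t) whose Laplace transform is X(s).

Factor the denominator: s^3 + 6*s^2 - s - 6 = (s - 1)*(s + 1)*(s + 6).
Partial fraction decomposition gives [-1/(s + 6)] + [-2/(s - 1)] + [-2/(s + 1)].
Invert each term: -1/(s + 6) ↔ -e^(-6t); -2/(s - 1) ↔ -2e^(t); -2/(s + 1) ↔ -2e^(-t).

f(t) = -2*exp(t) - 2*exp(-t) - exp(-6*t)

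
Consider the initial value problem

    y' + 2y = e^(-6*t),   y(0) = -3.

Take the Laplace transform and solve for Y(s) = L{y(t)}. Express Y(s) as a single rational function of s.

Transform both sides with L{·}.
Using L{y'} = sY - y(0) = sY - (-3), the left side becomes (s + 2)Y - (-3).
The right side is L{e^(-6*t)} = 1/(s + 6).
So (s + 2)Y = 1/(s + 6) + (-3).
Isolate Y and clear denominators.

Y(s) = (-3*s - 17)/(s^2 + 8*s + 12)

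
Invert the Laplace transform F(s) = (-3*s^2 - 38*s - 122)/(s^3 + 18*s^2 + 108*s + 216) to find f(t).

Factor the denominator: s^3 + 18*s^2 + 108*s + 216 = (s + 6)^3.
Partial fraction decomposition gives [-3/(s + 6)] + [-2/(s + 6)^2] + [-2/(s + 6)^3].
Invert each term: -3/(s + 6) ↔ -3e^(-6t); -2/(s + 6)^2 ↔ -2t·e^(-6t); -2/(s + 6)^3 ↔ (-1)t^2·e^(-6t).

f(t) = -t^2*exp(-6*t) - 2*t*exp(-6*t) - 3*exp(-6*t)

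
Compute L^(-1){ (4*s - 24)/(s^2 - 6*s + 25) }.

Complete the square in the denominator: s^2 - 6*s + 25 = (s - 3)^2 + 4^2.
Split the numerator to match: 4*s - 24 = 4·(s - 3) - 3·4.
Invert each term: 4·(s - 3)/((s - 3)^2 + 16) ↔ 4e^(3t)cos(4t); -3·4/((s - 3)^2 + 16) ↔ -3e^(3t)sin(4t).

-3*exp(3*t)*sin(4*t) + 4*exp(3*t)*cos(4*t)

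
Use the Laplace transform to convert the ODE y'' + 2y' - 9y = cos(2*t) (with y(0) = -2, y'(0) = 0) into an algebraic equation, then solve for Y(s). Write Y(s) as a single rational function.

Transform both sides with L{·}.
The derivative rules (L{y''} = s^2 Y - s·y(0) - y'(0) and L{y'} = sY - y(0), with y(0) = -2, y'(0) = 0) turn the left side into (s^2 + 2*s - 9)Y - (-2*s - 4).
The right side is L{cos(2*t)} = s/(s^2 + 4).
So (s^2 + 2*s - 9)Y = s/(s^2 + 4) + (-2*s - 4).
Solve for Y(s) and write it as one ratio of polynomials.

Y(s) = (-2*s^3 - 4*s^2 - 7*s - 16)/(s^4 + 2*s^3 - 5*s^2 + 8*s - 36)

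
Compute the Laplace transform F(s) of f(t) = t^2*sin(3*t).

L{sin(3t)} = 3/(s^2 + 9).
Then apply L{t^2·g(t)} = (-1)^2 d^2/ds^2[G(s)] with G(s) = 3/(s^2 + 9):
differentiating 2 times and applying the sign gives 18*(s^2 - 3)/(s^2 + 9)^3.

F(s) = 18*(s^2 - 3)/(s^2 + 9)^3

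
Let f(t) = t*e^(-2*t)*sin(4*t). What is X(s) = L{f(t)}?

X(s) = 8*(s + 2)/(s^2 + 4*s + 20)^2

L{sin(4t)} = 4/(s^2 + 16).
Multiplying by e^(-2t) shifts s → s + 2, so L{e^(-2*t)*sin(4*t)} = 4/((s + 2)^2 + 16).
Then apply L{t·g(t)} = -d/ds[G(s)] with G(s) = 4/((s + 2)^2 + 16):
differentiating 1 time and applying the sign gives 8*(s + 2)/(s^2 + 4*s + 20)^2.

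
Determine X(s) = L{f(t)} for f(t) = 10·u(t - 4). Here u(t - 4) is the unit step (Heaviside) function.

By the second shifting theorem, L{u(t - c)·g(t - c)} = e^(-cs)·G(s) with c = 4 and G(s) = L{g(t)}.
L{10} = 10/s.

X(s) = 10*exp(-4*s)/s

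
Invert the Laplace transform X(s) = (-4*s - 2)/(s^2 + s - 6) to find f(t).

f(t) = -2*exp(2*t) - 2*exp(-3*t)

Factor the denominator: s^2 + s - 6 = (s - 2)*(s + 3).
Partial fraction decomposition gives [-2/(s - 2)] + [-2/(s + 3)].
Invert each term: -2/(s - 2) ↔ -2e^(2t); -2/(s + 3) ↔ -2e^(-3t).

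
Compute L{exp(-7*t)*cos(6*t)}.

(s + 7)/((s + 7)^2 + 36)

L{cos(6t)} = s/(s^2 + 36).
By the first shifting theorem, multiplying by e^(-7t) replaces s with s + 7.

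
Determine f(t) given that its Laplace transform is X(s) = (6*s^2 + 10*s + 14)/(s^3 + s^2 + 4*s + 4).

f(t) = 3*sin(2*t) + 4*cos(2*t) + 2*exp(-t)

Factor the denominator: s^3 + s^2 + 4*s + 4 = (s + 1)*(s^2 + 4).
Partial fraction decomposition gives [2/(s + 1)] + [4*s/(s^2 + 4)] + [6/(s^2 + 4)].
Invert each term: 2/(s + 1) ↔ 2e^(-t); 4·s/(s^2 + 4) ↔ 4cos(2t); 3·2/(s^2 + 4) ↔ 3sin(2t).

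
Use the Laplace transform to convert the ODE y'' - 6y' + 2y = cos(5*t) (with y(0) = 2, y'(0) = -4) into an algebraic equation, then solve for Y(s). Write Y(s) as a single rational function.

Y(s) = (2*s^3 - 16*s^2 + 51*s - 400)/(s^4 - 6*s^3 + 27*s^2 - 150*s + 50)

Transform both sides with L{·}.
The derivative rules (L{y''} = s^2 Y - s·y(0) - y'(0) and L{y'} = sY - y(0), with y(0) = 2, y'(0) = -4) turn the left side into (s^2 - 6*s + 2)Y - (2*s - 16).
The right side is L{cos(5*t)} = s/(s^2 + 25).
So (s^2 - 6*s + 2)Y = s/(s^2 + 25) + (2*s - 16).
Divide through and combine into a single rational function.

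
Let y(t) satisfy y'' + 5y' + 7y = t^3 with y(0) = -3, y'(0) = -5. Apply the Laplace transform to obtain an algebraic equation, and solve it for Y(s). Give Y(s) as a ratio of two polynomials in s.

Take the Laplace transform of both sides.
With L{y''} = s^2 Y - s·y(0) - y'(0) and L{y'} = sY - y(0), with y(0) = -3, y'(0) = -5: the LHS transforms to (s^2 + 5*s + 7)Y - (-3*s - 20).
The right side is L{t^3} = 6/s^4.
So (s^2 + 5*s + 7)Y = 6/s^4 + (-3*s - 20).
Divide through and combine into a single rational function.

Y(s) = (-3*s^5 - 20*s^4 + 6)/(s^6 + 5*s^5 + 7*s^4)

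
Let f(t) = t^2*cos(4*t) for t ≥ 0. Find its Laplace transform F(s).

F(s) = 2*s*(s^2 - 48)/(s^2 + 16)^3

L{cos(4t)} = s/(s^2 + 16).
Then apply L{t^2·g(t)} = (-1)^2 d^2/ds^2[G(s)] with G(s) = s/(s^2 + 16):
differentiating 2 times and applying the sign gives 2*s*(s^2 - 48)/(s^2 + 16)^3.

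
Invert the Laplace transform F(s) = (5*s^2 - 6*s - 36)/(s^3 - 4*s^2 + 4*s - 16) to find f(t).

Factor the denominator: s^3 - 4*s^2 + 4*s - 16 = (s - 4)*(s^2 + 4).
Partial fraction decomposition gives [1/(s - 4)] + [4*s/(s^2 + 4)] + [10/(s^2 + 4)].
Invert each term: 1/(s - 4) ↔ e^(4t); 4·s/(s^2 + 4) ↔ 4cos(2t); 5·2/(s^2 + 4) ↔ 5sin(2t).

f(t) = exp(4*t) + 5*sin(2*t) + 4*cos(2*t)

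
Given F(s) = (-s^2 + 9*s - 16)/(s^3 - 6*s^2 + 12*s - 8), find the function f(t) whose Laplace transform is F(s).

f(t) = -t^2*exp(2*t) + 5*t*exp(2*t) - exp(2*t)

Factor the denominator: s^3 - 6*s^2 + 12*s - 8 = (s - 2)^3.
Partial fraction decomposition gives [-1/(s - 2)] + [5/(s - 2)^2] + [-2/(s - 2)^3].
Invert each term: -1/(s - 2) ↔ -e^(2t); 5/(s - 2)^2 ↔ 5t·e^(2t); -2/(s - 2)^3 ↔ (-1)t^2·e^(2t).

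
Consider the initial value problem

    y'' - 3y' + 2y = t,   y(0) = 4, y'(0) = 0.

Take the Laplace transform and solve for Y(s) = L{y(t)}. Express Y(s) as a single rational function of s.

Take the Laplace transform of both sides.
Using L{y''} = s^2 Y - s·y(0) - y'(0) and L{y'} = sY - y(0), with y(0) = 4, y'(0) = 0, the left side becomes (s^2 - 3*s + 2)Y - (4*s - 12).
The right side is L{t} = s^(-2).
So (s^2 - 3*s + 2)Y = s^(-2) + (4*s - 12).
Isolate Y and clear denominators.

Y(s) = (4*s^3 - 12*s^2 + 1)/(s^4 - 3*s^3 + 2*s^2)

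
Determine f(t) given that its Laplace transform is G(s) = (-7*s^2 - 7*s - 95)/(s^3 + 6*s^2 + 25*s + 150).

Factor the denominator: s^3 + 6*s^2 + 25*s + 150 = (s + 6)*(s^2 + 25).
Partial fraction decomposition gives [-5/(s + 6)] + [-2*s/(s^2 + 25)] + [5/(s^2 + 25)].
Invert each term: -5/(s + 6) ↔ -5e^(-6t); -2·s/(s^2 + 25) ↔ -2cos(5t); 1·5/(s^2 + 25) ↔ sin(5t).

f(t) = sin(5*t) - 2*cos(5*t) - 5*exp(-6*t)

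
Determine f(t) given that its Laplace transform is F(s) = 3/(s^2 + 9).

f(t) = sin(3*t)

Since L{sin(3t)} = 3/(s^2 + 9), the inverse is sin(3*t).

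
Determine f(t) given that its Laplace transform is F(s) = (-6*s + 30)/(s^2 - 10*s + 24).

f(t) = -6*exp(5*t)*cosh(t)

Rewrite the denominator: s^2 - 10*s + 24 = (s - 5)^2 - 1.
The form in (s - 5) signals a first-shifting-theorem factor e^(5t).
Since L{cosh(t)} = s/(s^2 - 1), the inverse is exp(5*t)*cosh(t), scaled by -6.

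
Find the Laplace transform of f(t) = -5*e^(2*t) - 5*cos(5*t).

By linearity of the Laplace transform, transform each term separately.
(-5)·[L{cos(5t)} = s/(s^2 + 25)]; (-5)·[L{e^(2t)} = 1/(s - 2)].

-5*s/(s^2 + 25) - 5/(s - 2)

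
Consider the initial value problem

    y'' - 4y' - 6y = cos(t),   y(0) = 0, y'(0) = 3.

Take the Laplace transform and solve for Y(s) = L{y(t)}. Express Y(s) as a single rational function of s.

Y(s) = (3*s^2 + s + 3)/(s^4 - 4*s^3 - 5*s^2 - 4*s - 6)

Apply the Laplace transform to the equation.
The derivative rules (L{y''} = s^2 Y - s·y(0) - y'(0) and L{y'} = sY - y(0), with y(0) = 0, y'(0) = 3) turn the left side into (s^2 - 4*s - 6)Y - (3).
The right side is L{cos(t)} = s/(s^2 + 1).
So (s^2 - 4*s - 6)Y = s/(s^2 + 1) + (3).
Divide through and combine into a single rational function.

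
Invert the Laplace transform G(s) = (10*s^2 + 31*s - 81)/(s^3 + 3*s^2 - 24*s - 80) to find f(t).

f(t) = 5*t*exp(-4*t) + 4*exp(5*t) + 6*exp(-4*t)

Factor the denominator: s^3 + 3*s^2 - 24*s - 80 = (s - 5)*(s + 4)^2.
Partial fraction decomposition gives [6/(s + 4)] + [5/(s + 4)^2] + [4/(s - 5)].
Invert each term: 6/(s + 4) ↔ 6e^(-4t); 5/(s + 4)^2 ↔ 5t·e^(-4t); 4/(s - 5) ↔ 4e^(5t).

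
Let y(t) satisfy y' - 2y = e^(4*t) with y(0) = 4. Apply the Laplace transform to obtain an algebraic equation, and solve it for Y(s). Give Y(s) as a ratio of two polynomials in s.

Y(s) = (4*s - 15)/(s^2 - 6*s + 8)

Apply the Laplace transform to the equation.
Using L{y'} = sY - y(0) = sY - 4, the left side becomes (s - 2)Y - (4).
The right side is L{e^(4*t)} = 1/(s - 4).
So (s - 2)Y = 1/(s - 4) + (4).
Solve for Y(s) and write it as one ratio of polynomials.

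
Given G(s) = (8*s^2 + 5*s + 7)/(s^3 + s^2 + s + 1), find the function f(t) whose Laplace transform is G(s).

Factor the denominator: s^3 + s^2 + s + 1 = (s + 1)*(s^2 + 1).
Partial fraction decomposition gives [5/(s + 1)] + [3*s/(s^2 + 1)] + [2/(s^2 + 1)].
Invert each term: 5/(s + 1) ↔ 5e^(-t); 3·s/(s^2 + 1) ↔ 3cos(t); 2·1/(s^2 + 1) ↔ 2sin(t).

f(t) = 2*sin(t) + 3*cos(t) + 5*exp(-t)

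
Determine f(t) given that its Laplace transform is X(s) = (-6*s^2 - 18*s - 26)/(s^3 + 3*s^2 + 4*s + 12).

Factor the denominator: s^3 + 3*s^2 + 4*s + 12 = (s + 3)*(s^2 + 4).
Partial fraction decomposition gives [-2/(s + 3)] + [-4*s/(s^2 + 4)] + [-6/(s^2 + 4)].
Invert each term: -2/(s + 3) ↔ -2e^(-3t); -4·s/(s^2 + 4) ↔ -4cos(2t); -3·2/(s^2 + 4) ↔ -3sin(2t).

f(t) = -3*sin(2*t) - 4*cos(2*t) - 2*exp(-3*t)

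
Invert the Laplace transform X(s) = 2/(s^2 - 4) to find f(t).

Since L{sinh(2t)} = 2/(s^2 - 4), the inverse is sinh(2*t).

f(t) = sinh(2*t)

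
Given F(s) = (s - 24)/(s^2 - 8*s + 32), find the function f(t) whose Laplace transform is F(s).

f(t) = -5*exp(4*t)*sin(4*t) + exp(4*t)*cos(4*t)

Complete the square in the denominator: s^2 - 8*s + 32 = (s - 4)^2 + 4^2.
Split the numerator to match: s - 24 = 1·(s - 4) - 5·4.
Invert each term: 1·(s - 4)/((s - 4)^2 + 16) ↔ e^(4t)cos(4t); -5·4/((s - 4)^2 + 16) ↔ -5e^(4t)sin(4t).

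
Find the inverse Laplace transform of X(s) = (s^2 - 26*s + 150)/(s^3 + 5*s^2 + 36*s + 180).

-sin(6*t) - 4*cos(6*t) + 5*exp(-5*t)

Factor the denominator: s^3 + 5*s^2 + 36*s + 180 = (s + 5)*(s^2 + 36).
Partial fraction decomposition gives [5/(s + 5)] + [-4*s/(s^2 + 36)] + [-6/(s^2 + 36)].
Invert each term: 5/(s + 5) ↔ 5e^(-5t); -4·s/(s^2 + 36) ↔ -4cos(6t); -1·6/(s^2 + 36) ↔ -sin(6t).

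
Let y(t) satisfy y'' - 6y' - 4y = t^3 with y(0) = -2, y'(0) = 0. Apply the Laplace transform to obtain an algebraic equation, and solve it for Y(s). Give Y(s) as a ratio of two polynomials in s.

Transform both sides with L{·}.
With L{y''} = s^2 Y - s·y(0) - y'(0) and L{y'} = sY - y(0), with y(0) = -2, y'(0) = 0: the LHS transforms to (s^2 - 6*s - 4)Y - (-2*s + 12).
The right side is L{t^3} = 6/s^4.
So (s^2 - 6*s - 4)Y = 6/s^4 + (-2*s + 12).
Solve for Y(s) and write it as one ratio of polynomials.

Y(s) = (-2*s^5 + 12*s^4 + 6)/(s^6 - 6*s^5 - 4*s^4)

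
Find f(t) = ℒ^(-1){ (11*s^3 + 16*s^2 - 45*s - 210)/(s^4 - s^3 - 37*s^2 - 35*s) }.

Factor the denominator: s^4 - s^3 - 37*s^2 - 35*s = s*(s - 7)*(s + 1)*(s + 5).
Partial fraction decomposition gives [4/(s + 5)] + [6/(s - 7)] + [6/s] + [-5/(s + 1)].
Invert each term: 4/(s + 5) ↔ 4e^(-5t); 6/(s - 7) ↔ 6e^(7t); 6/(s - 0) ↔ 6e^(0t); -5/(s + 1) ↔ -5e^(-t).

f(t) = 6*exp(7*t) + 6 - 5*exp(-t) + 4*exp(-5*t)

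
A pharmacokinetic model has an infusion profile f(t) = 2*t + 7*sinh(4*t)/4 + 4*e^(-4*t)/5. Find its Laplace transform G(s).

G(s) = 7/(s^2 - 16) + 4/(5*(s + 4)) + 2/s^2

The transform is linear, so treat each term independently.
(7/4)·[L{sinh(4t)} = 4/(s^2 - 16)]; (4/5)·[L{e^(-4t)} = 1/(s + 4)]; (2)·[L{t} = 1!/s^2 = 1/s^2].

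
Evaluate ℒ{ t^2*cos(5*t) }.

L{cos(5t)} = s/(s^2 + 25).
Then apply L{t^2·g(t)} = (-1)^2 d^2/ds^2[G(s)] with G(s) = s/(s^2 + 25):
differentiating 2 times and applying the sign gives 2*s*(s^2 - 75)/(s^2 + 25)^3.

2*s*(s^2 - 75)/(s^2 + 25)^3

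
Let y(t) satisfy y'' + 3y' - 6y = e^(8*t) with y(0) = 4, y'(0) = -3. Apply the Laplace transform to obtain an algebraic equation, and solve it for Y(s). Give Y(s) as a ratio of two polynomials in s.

Take the Laplace transform of both sides.
With L{y''} = s^2 Y - s·y(0) - y'(0) and L{y'} = sY - y(0), with y(0) = 4, y'(0) = -3: the LHS transforms to (s^2 + 3*s - 6)Y - (4*s + 9).
The right side is L{e^(8*t)} = 1/(s - 8).
So (s^2 + 3*s - 6)Y = 1/(s - 8) + (4*s + 9).
Divide through and combine into a single rational function.

Y(s) = (4*s^2 - 23*s - 71)/(s^3 - 5*s^2 - 30*s + 48)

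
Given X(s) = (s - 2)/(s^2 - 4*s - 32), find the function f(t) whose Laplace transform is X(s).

f(t) = exp(2*t)*cosh(6*t)

Rewrite the denominator: s^2 - 4*s - 32 = (s - 2)^2 - 36.
The form in (s - 2) signals a first-shifting-theorem factor e^(2t).
Since L{cosh(6t)} = s/(s^2 - 36), the inverse is e^(2*t)*cosh(6*t).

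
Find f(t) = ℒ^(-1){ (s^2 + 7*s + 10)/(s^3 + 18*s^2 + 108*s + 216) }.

f(t) = 2*t^2*exp(-6*t) - 5*t*exp(-6*t) + exp(-6*t)

Factor the denominator: s^3 + 18*s^2 + 108*s + 216 = (s + 6)^3.
Partial fraction decomposition gives [1/(s + 6)] + [-5/(s + 6)^2] + [4/(s + 6)^3].
Invert each term: 1/(s + 6) ↔ e^(-6t); -5/(s + 6)^2 ↔ -5t·e^(-6t); 4/(s + 6)^3 ↔ (2)t^2·e^(-6t).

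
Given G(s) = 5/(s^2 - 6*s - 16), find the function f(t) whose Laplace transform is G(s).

f(t) = exp(3*t)*sinh(5*t)

Rewrite the denominator: s^2 - 6*s - 16 = (s - 3)^2 - 25.
The form in (s - 3) signals a first-shifting-theorem factor e^(3t).
Since L{sinh(5t)} = 5/(s^2 - 25), the inverse is e^(3*t)*sinh(5*t).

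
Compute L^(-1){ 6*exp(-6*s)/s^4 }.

The factor e^(-6s) signals a time shift by c = 6 (second shifting theorem).
L{t^3} = 3!/s^4 = 6/s^4, so L^-1{6/s^4} = t^3.
Hence the inverse is u(t - 6) times that function evaluated at t - 6.

Heaviside(t - 6)*((t - 6)^3)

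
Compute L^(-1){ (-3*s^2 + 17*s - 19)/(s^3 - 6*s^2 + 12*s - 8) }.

3*t^2*exp(2*t)/2 + 5*t*exp(2*t) - 3*exp(2*t)

Factor the denominator: s^3 - 6*s^2 + 12*s - 8 = (s - 2)^3.
Partial fraction decomposition gives [-3/(s - 2)] + [5/(s - 2)^2] + [3/(s - 2)^3].
Invert each term: -3/(s - 2) ↔ -3e^(2t); 5/(s - 2)^2 ↔ 5t·e^(2t); 3/(s - 2)^3 ↔ (3/2)t^2·e^(2t).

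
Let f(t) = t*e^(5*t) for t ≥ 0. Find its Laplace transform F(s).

L{e^(5t)} = 1/(s - 5).
Then apply L{t·g(t)} = -d/ds[G(s)] with G(s) = 1/(s - 5):
differentiating 1 time and applying the sign gives (s - 5)^(-2).

F(s) = (s - 5)^(-2)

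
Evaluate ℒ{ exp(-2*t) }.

L{e^(-2t)} = 1/(s + 2).

1/(s + 2)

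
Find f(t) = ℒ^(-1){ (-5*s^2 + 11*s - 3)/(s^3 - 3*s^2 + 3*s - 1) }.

Factor the denominator: s^3 - 3*s^2 + 3*s - 1 = (s - 1)^3.
Partial fraction decomposition gives [-5/(s - 1)] + [(s - 1)^(-2)] + [3/(s - 1)^3].
Invert each term: -5/(s - 1) ↔ -5e^(t); 1/(s - 1)^2 ↔ t·e^(t); 3/(s - 1)^3 ↔ (3/2)t^2·e^(t).

f(t) = 3*t^2*exp(t)/2 + t*exp(t) - 5*exp(t)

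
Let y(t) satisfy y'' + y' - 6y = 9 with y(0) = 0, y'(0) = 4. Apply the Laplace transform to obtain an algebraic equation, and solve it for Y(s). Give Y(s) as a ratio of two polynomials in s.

Y(s) = (4*s + 9)/(s^3 + s^2 - 6*s)

Apply the Laplace transform to the equation.
Using L{y''} = s^2 Y - s·y(0) - y'(0) and L{y'} = sY - y(0), with y(0) = 0, y'(0) = 4, the left side becomes (s^2 + s - 6)Y - (4).
The right side is L{9} = 9/s.
So (s^2 + s - 6)Y = 9/s + (4).
Divide through and combine into a single rational function.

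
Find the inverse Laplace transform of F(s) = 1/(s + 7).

Since L{e^(-7t)} = 1/(s + 7), the inverse is e^(-7*t).

exp(-7*t)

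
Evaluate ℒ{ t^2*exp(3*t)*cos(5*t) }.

2*(s - 3)*(s^2 - 6*s - 66)/(s^2 - 6*s + 34)^3

L{cos(5t)} = s/(s^2 + 25).
Multiplying by e^(3t) shifts s → s - 3, so L{exp(3*t)*cos(5*t)} = (s - 3)/((s - 3)^2 + 25).
Then apply L{t^2·g(t)} = (-1)^2 d^2/ds^2[H(s)] with H(s) = (s - 3)/((s - 3)^2 + 25):
differentiating 2 times and applying the sign gives 2*(s - 3)*(s^2 - 6*s - 66)/(s^2 - 6*s + 34)^3.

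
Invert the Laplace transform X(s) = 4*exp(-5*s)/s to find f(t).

f(t) = Heaviside(t - 5)*(4)

The factor e^(-5s) signals a time shift by c = 5 (second shifting theorem).
L{4} = 4/s, so L^-1{4/s} = 4.
Hence the inverse is u(t - 5) times that function evaluated at t - 5.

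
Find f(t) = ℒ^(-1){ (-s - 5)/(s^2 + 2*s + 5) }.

Complete the square in the denominator: s^2 + 2*s + 5 = (s + 1)^2 + 2^2.
Split the numerator to match: -s - 5 = -1·(s + 1) - 2·2.
Invert each term: -1·(s + 1)/((s + 1)^2 + 4) ↔ -e^(-t)cos(2t); -2·2/((s + 1)^2 + 4) ↔ -2e^(-t)sin(2t).

f(t) = -2*exp(-t)*sin(2*t) - exp(-t)*cos(2*t)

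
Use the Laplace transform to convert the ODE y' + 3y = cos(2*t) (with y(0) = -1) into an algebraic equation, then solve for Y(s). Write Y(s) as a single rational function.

Take the Laplace transform of both sides.
The derivative rules (L{y'} = sY - y(0) = sY - (-1)) turn the left side into (s + 3)Y - (-1).
The right side is L{cos(2*t)} = s/(s^2 + 4).
So (s + 3)Y = s/(s^2 + 4) + (-1).
Solve for Y(s) and write it as one ratio of polynomials.

Y(s) = (-s^2 + s - 4)/(s^3 + 3*s^2 + 4*s + 12)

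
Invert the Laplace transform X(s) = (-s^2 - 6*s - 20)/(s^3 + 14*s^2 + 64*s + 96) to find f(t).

Factor the denominator: s^3 + 14*s^2 + 64*s + 96 = (s + 4)^2*(s + 6).
Partial fraction decomposition gives [4/(s + 4)] + [-6/(s + 4)^2] + [-5/(s + 6)].
Invert each term: 4/(s + 4) ↔ 4e^(-4t); -6/(s + 4)^2 ↔ -6t·e^(-4t); -5/(s + 6) ↔ -5e^(-6t).

f(t) = -6*t*exp(-4*t) + 4*exp(-4*t) - 5*exp(-6*t)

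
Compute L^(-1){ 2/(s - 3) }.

2*exp(3*t)

Since L{e^(3t)} = 1/(s - 3), the inverse is e^(3*t), scaled by 2.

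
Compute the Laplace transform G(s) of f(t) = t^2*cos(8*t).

L{cos(8t)} = s/(s^2 + 64).
Then apply L{t^2·g(t)} = (-1)^2 d^2/ds^2[H(s)] with H(s) = s/(s^2 + 64):
differentiating 2 times and applying the sign gives 2*s*(s^2 - 192)/(s^2 + 64)^3.

G(s) = 2*s*(s^2 - 192)/(s^2 + 64)^3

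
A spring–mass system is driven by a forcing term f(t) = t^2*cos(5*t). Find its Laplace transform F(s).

F(s) = 2*s*(s^2 - 75)/(s^2 + 25)^3

L{cos(5t)} = s/(s^2 + 25).
Then apply L{t^2·g(t)} = (-1)^2 d^2/ds^2[G(s)] with G(s) = s/(s^2 + 25):
differentiating 2 times and applying the sign gives 2*s*(s^2 - 75)/(s^2 + 25)^3.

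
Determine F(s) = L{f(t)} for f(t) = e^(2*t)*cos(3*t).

F(s) = (s - 2)/((s - 2)^2 + 9)

L{cos(3t)} = s/(s^2 + 9).
By the first shifting theorem, multiplying by e^(2t) replaces s with s - 2.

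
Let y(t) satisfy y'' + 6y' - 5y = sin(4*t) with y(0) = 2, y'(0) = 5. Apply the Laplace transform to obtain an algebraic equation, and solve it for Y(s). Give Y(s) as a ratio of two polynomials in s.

Apply the Laplace transform to the equation.
With L{y''} = s^2 Y - s·y(0) - y'(0) and L{y'} = sY - y(0), with y(0) = 2, y'(0) = 5: the LHS transforms to (s^2 + 6*s - 5)Y - (2*s + 17).
The right side is L{sin(4*t)} = 4/(s^2 + 16).
So (s^2 + 6*s - 5)Y = 4/(s^2 + 16) + (2*s + 17).
Divide through and combine into a single rational function.

Y(s) = (2*s^3 + 17*s^2 + 32*s + 276)/(s^4 + 6*s^3 + 11*s^2 + 96*s - 80)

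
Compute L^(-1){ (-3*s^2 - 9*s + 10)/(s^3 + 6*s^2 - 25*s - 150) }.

Factor the denominator: s^3 + 6*s^2 - 25*s - 150 = (s - 5)*(s + 5)*(s + 6).
Partial fraction decomposition gives [-1/(s - 5)] + [-4/(s + 6)] + [2/(s + 5)].
Invert each term: -1/(s - 5) ↔ -e^(5t); -4/(s + 6) ↔ -4e^(-6t); 2/(s + 5) ↔ 2e^(-5t).

-exp(5*t) + 2*exp(-5*t) - 4*exp(-6*t)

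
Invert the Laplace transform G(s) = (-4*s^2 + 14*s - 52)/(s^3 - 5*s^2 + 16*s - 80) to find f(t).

Factor the denominator: s^3 - 5*s^2 + 16*s - 80 = (s - 5)*(s^2 + 16).
Partial fraction decomposition gives [-2/(s - 5)] + [-2*s/(s^2 + 16)] + [4/(s^2 + 16)].
Invert each term: -2/(s - 5) ↔ -2e^(5t); -2·s/(s^2 + 16) ↔ -2cos(4t); 1·4/(s^2 + 16) ↔ sin(4t).

f(t) = -2*exp(5*t) + sin(4*t) - 2*cos(4*t)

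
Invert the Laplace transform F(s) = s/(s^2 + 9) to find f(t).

Since L{cos(3t)} = s/(s^2 + 9), the inverse is cos(3*t).

f(t) = cos(3*t)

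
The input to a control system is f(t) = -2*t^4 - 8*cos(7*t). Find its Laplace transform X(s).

X(s) = -8*s/(s^2 + 49) - 48/s^5

By linearity of the Laplace transform, transform each term separately.
(-2)·[L{t^4} = 4!/s^5 = 24/s^5]; (-8)·[L{cos(7t)} = s/(s^2 + 49)].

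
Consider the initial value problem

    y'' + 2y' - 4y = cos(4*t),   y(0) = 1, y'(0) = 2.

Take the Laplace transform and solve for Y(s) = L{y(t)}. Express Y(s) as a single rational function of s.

Y(s) = (s^3 + 4*s^2 + 17*s + 64)/(s^4 + 2*s^3 + 12*s^2 + 32*s - 64)

Laplace-transform each side.
Using L{y''} = s^2 Y - s·y(0) - y'(0) and L{y'} = sY - y(0), with y(0) = 1, y'(0) = 2, the left side becomes (s^2 + 2*s - 4)Y - (s + 4).
The right side is L{cos(4*t)} = s/(s^2 + 16).
So (s^2 + 2*s - 4)Y = s/(s^2 + 16) + (s + 4).
Solve for Y(s) and write it as one ratio of polynomials.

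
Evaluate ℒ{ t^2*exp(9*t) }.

L{e^(9t)} = 1/(s - 9).
Then apply L{t^2·g(t)} = (-1)^2 d^2/ds^2[H(s)] with H(s) = 1/(s - 9):
differentiating 2 times and applying the sign gives 2/(s - 9)^3.

2/(s - 9)^3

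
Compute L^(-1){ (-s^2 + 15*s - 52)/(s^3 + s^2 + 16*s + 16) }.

Factor the denominator: s^3 + s^2 + 16*s + 16 = (s + 1)*(s^2 + 16).
Partial fraction decomposition gives [-4/(s + 1)] + [3*s/(s^2 + 16)] + [12/(s^2 + 16)].
Invert each term: -4/(s + 1) ↔ -4e^(-t); 3·s/(s^2 + 16) ↔ 3cos(4t); 3·4/(s^2 + 16) ↔ 3sin(4t).

3*sin(4*t) + 3*cos(4*t) - 4*exp(-t)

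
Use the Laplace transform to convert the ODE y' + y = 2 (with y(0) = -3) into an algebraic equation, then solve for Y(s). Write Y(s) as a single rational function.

Y(s) = (-3*s + 2)/(s^2 + s)

Transform both sides with L{·}.
Using L{y'} = sY - y(0) = sY - (-3), the left side becomes (s + 1)Y - (-3).
The right side is L{2} = 2/s.
So (s + 1)Y = 2/s + (-3).
Solve for Y(s) and write it as one ratio of polynomials.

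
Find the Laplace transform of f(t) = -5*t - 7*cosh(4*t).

-7*s/(s^2 - 16) - 5/s^2

Apply the Laplace transform termwise.
(-5)·[L{t} = 1!/s^2 = 1/s^2]; (-7)·[L{cosh(4t)} = s/(s^2 - 16)].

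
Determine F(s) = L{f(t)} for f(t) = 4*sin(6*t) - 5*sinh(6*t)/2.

F(s) = 24/(s^2 + 36) - 15/(s^2 - 36)

Apply the Laplace transform termwise.
(4)·[L{sin(6t)} = 6/(s^2 + 36)]; (-5/2)·[L{sinh(6t)} = 6/(s^2 - 36)].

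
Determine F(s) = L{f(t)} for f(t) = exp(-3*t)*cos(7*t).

L{cos(7t)} = s/(s^2 + 49).
By the first shifting theorem, multiplying by e^(-3t) replaces s with s + 3.

F(s) = (s + 3)/((s + 3)^2 + 49)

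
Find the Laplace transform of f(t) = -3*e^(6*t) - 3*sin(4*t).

-12/(s^2 + 16) - 3/(s - 6)

By linearity of the Laplace transform, transform each term separately.
(-3)·[L{sin(4t)} = 4/(s^2 + 16)]; (-3)·[L{e^(6t)} = 1/(s - 6)].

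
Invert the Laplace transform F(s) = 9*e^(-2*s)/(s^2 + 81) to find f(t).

f(t) = Heaviside(t - 2)*(sin(9*t - 18))

The factor e^(-2s) signals a time shift by c = 2 (second shifting theorem).
L{sin(9t)} = 9/(s^2 + 81), so L^-1{9/(s^2 + 81)} = sin(9*t).
Hence the inverse is u(t - 2) times that function evaluated at t - 2.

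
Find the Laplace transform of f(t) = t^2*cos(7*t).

L{cos(7t)} = s/(s^2 + 49).
Then apply L{t^2·g(t)} = (-1)^2 d^2/ds^2[G(s)] with G(s) = s/(s^2 + 49):
differentiating 2 times and applying the sign gives 2*s*(s^2 - 147)/(s^2 + 49)^3.

2*s*(s^2 - 147)/(s^2 + 49)^3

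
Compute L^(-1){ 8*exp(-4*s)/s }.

The factor e^(-4s) signals a time shift by c = 4 (second shifting theorem).
L{8} = 8/s, so L^-1{8/s} = 8.
Hence the inverse is u(t - 4) times that function evaluated at t - 4.

Heaviside(t - 4)*(8)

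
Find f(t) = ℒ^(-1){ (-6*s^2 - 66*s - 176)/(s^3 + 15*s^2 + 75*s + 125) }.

Factor the denominator: s^3 + 15*s^2 + 75*s + 125 = (s + 5)^3.
Partial fraction decomposition gives [-6/(s + 5)] + [-6/(s + 5)^2] + [4/(s + 5)^3].
Invert each term: -6/(s + 5) ↔ -6e^(-5t); -6/(s + 5)^2 ↔ -6t·e^(-5t); 4/(s + 5)^3 ↔ (2)t^2·e^(-5t).

f(t) = 2*t^2*exp(-5*t) - 6*t*exp(-5*t) - 6*exp(-5*t)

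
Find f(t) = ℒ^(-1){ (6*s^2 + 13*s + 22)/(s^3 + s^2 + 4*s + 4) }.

f(t) = 5*sin(2*t) + 3*cos(2*t) + 3*exp(-t)

Factor the denominator: s^3 + s^2 + 4*s + 4 = (s + 1)*(s^2 + 4).
Partial fraction decomposition gives [3/(s + 1)] + [3*s/(s^2 + 4)] + [10/(s^2 + 4)].
Invert each term: 3/(s + 1) ↔ 3e^(-t); 3·s/(s^2 + 4) ↔ 3cos(2t); 5·2/(s^2 + 4) ↔ 5sin(2t).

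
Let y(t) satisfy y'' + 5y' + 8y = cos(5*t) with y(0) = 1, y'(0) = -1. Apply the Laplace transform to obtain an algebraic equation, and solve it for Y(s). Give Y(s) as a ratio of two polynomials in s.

Transform both sides with L{·}.
Using L{y''} = s^2 Y - s·y(0) - y'(0) and L{y'} = sY - y(0), with y(0) = 1, y'(0) = -1, the left side becomes (s^2 + 5*s + 8)Y - (s + 4).
The right side is L{cos(5*t)} = s/(s^2 + 25).
So (s^2 + 5*s + 8)Y = s/(s^2 + 25) + (s + 4).
Isolate Y and clear denominators.

Y(s) = (s^3 + 4*s^2 + 26*s + 100)/(s^4 + 5*s^3 + 33*s^2 + 125*s + 200)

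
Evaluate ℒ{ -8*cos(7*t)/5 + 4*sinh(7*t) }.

-8*s/(5*(s^2 + 49)) + 28/(s^2 - 49)

Apply the Laplace transform termwise.
(4)·[L{sinh(7t)} = 7/(s^2 - 49)]; (-8/5)·[L{cos(7t)} = s/(s^2 + 49)].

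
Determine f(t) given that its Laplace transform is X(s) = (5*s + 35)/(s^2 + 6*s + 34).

f(t) = 4*exp(-3*t)*sin(5*t) + 5*exp(-3*t)*cos(5*t)

Complete the square in the denominator: s^2 + 6*s + 34 = (s + 3)^2 + 5^2.
Split the numerator to match: 5*s + 35 = 5·(s + 3) + 4·5.
Invert each term: 5·(s + 3)/((s + 3)^2 + 25) ↔ 5e^(-3t)cos(5t); 4·5/((s + 3)^2 + 25) ↔ 4e^(-3t)sin(5t).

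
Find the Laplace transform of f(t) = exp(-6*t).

L{e^(-6t)} = 1/(s + 6).

1/(s + 6)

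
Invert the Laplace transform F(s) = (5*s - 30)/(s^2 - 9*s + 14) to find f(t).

Factor the denominator: s^2 - 9*s + 14 = (s - 7)*(s - 2).
Partial fraction decomposition gives [1/(s - 7)] + [4/(s - 2)].
Invert each term: 1/(s - 7) ↔ e^(7t); 4/(s - 2) ↔ 4e^(2t).

f(t) = exp(7*t) + 4*exp(2*t)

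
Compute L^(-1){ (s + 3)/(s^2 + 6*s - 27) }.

exp(-3*t)*cosh(6*t)

Rewrite the denominator: s^2 + 6*s - 27 = (s + 3)^2 - 36.
The form in (s + 3) signals a first-shifting-theorem factor e^(-3t).
Since L{cosh(6t)} = s/(s^2 - 36), the inverse is e^(-3*t)*cosh(6*t).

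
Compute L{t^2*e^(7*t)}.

2/(s - 7)^3

L{e^(7t)} = 1/(s - 7).
Then apply L{t^2·g(t)} = (-1)^2 d^2/ds^2[G(s)] with G(s) = 1/(s - 7):
differentiating 2 times and applying the sign gives 2/(s - 7)^3.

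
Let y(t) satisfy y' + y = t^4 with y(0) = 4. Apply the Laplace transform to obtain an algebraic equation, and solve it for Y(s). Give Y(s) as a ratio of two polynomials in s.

Y(s) = (4*s^5 + 24)/(s^6 + s^5)

Take the Laplace transform of both sides.
With L{y'} = sY - y(0) = sY - 4: the LHS transforms to (s + 1)Y - (4).
The right side is L{t^4} = 24/s^5.
So (s + 1)Y = 24/s^5 + (4).
Solve for Y(s) and write it as one ratio of polynomials.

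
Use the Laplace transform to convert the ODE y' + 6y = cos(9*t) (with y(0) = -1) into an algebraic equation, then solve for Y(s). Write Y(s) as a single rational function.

Y(s) = (-s^2 + s - 81)/(s^3 + 6*s^2 + 81*s + 486)

Take the Laplace transform of both sides.
With L{y'} = sY - y(0) = sY - (-1): the LHS transforms to (s + 6)Y - (-1).
The right side is L{cos(9*t)} = s/(s^2 + 81).
So (s + 6)Y = s/(s^2 + 81) + (-1).
Isolate Y and clear denominators.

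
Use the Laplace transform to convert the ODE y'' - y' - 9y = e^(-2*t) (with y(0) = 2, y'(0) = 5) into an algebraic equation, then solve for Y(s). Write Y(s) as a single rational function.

Transform both sides with L{·}.
Using L{y''} = s^2 Y - s·y(0) - y'(0) and L{y'} = sY - y(0), with y(0) = 2, y'(0) = 5, the left side becomes (s^2 - s - 9)Y - (2*s + 3).
The right side is L{e^(-2*t)} = 1/(s + 2).
So (s^2 - s - 9)Y = 1/(s + 2) + (2*s + 3).
Divide through and combine into a single rational function.

Y(s) = (2*s^2 + 7*s + 7)/(s^3 + s^2 - 11*s - 18)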